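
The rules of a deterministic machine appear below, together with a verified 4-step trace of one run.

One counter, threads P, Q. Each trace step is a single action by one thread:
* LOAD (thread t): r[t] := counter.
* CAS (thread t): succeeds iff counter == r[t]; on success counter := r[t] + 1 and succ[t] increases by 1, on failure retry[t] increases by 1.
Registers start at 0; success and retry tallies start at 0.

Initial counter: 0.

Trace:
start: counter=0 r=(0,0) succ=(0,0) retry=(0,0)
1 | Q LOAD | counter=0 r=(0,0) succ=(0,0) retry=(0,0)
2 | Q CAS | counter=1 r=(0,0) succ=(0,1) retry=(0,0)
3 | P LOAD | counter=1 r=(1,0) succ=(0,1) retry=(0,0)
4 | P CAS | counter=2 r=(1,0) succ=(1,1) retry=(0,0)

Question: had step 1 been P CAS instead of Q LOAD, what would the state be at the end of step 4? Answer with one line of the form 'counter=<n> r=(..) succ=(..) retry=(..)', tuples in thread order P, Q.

(re-executing from step 1 with the substitution; state before step 1: counter=0 r=(0,0) succ=(0,0) retry=(0,0))
1 | P CAS | counter=1 r=(0,0) succ=(1,0) retry=(0,0)
2 | Q CAS | counter=1 r=(0,0) succ=(1,0) retry=(0,1)
3 | P LOAD | counter=1 r=(1,0) succ=(1,0) retry=(0,1)
4 | P CAS | counter=2 r=(1,0) succ=(2,0) retry=(0,1)

counter=2 r=(1,0) succ=(2,0) retry=(0,1)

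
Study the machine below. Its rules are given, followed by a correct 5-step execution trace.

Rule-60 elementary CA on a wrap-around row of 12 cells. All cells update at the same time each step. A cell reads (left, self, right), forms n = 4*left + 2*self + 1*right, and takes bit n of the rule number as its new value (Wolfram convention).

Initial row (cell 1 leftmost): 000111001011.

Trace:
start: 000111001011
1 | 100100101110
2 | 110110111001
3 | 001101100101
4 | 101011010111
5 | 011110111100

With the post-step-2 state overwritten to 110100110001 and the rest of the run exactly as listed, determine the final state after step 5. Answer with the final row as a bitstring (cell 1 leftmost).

011101000011

state after step 2 := 110100110001
3 | 001110101001
4 | 101001111101
5 | 011101000011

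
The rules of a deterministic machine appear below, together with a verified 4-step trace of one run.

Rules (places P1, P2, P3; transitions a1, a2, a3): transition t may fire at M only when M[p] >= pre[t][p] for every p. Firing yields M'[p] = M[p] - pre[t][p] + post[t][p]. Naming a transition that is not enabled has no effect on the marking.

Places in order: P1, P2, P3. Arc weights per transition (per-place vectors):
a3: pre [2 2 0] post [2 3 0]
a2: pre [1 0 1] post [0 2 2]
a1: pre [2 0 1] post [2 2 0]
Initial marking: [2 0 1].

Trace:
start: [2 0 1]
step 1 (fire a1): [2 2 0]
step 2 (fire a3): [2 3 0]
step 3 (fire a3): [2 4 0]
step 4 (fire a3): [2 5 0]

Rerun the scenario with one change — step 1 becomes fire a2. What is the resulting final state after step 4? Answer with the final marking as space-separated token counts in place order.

1 2 2

(re-executing from step 1 with the substitution; state before step 1: [2 0 1])
step 1 (fire a2): [1 2 2]
step 2 (fire a3): [1 2 2]
step 3 (fire a3): [1 2 2]
step 4 (fire a3): [1 2 2]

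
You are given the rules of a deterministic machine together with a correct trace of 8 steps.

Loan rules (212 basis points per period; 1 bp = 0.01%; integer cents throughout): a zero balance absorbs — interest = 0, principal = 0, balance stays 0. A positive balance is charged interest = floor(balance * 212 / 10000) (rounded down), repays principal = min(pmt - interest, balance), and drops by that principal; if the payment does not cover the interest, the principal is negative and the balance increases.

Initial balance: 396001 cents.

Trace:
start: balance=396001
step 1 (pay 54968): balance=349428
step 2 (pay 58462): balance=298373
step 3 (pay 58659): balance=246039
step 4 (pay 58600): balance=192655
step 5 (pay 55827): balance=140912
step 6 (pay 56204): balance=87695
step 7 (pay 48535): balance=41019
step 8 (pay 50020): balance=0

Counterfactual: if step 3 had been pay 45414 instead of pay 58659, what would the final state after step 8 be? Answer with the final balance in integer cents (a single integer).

6577

(re-executing from step 3 with the substitution; state before step 3: balance=298373)
step 3 (pay 45414): balance=259284
step 4 (pay 58600): balance=206180
step 5 (pay 55827): balance=154724
step 6 (pay 56204): balance=101800
step 7 (pay 48535): balance=55423
step 8 (pay 50020): balance=6577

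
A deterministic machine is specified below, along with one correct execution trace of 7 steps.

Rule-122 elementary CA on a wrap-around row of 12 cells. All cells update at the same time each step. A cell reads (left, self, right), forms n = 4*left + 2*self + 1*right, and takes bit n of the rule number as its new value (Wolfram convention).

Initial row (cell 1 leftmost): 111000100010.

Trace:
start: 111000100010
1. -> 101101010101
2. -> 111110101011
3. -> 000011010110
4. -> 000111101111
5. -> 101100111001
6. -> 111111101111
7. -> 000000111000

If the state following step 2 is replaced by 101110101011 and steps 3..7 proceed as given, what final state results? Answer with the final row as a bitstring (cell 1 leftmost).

111111111111

state after step 2 := 101110101011
3. -> 111011010110
4. -> 101111101111
5. -> 111000111000
6. -> 101101101101
7. -> 111111111111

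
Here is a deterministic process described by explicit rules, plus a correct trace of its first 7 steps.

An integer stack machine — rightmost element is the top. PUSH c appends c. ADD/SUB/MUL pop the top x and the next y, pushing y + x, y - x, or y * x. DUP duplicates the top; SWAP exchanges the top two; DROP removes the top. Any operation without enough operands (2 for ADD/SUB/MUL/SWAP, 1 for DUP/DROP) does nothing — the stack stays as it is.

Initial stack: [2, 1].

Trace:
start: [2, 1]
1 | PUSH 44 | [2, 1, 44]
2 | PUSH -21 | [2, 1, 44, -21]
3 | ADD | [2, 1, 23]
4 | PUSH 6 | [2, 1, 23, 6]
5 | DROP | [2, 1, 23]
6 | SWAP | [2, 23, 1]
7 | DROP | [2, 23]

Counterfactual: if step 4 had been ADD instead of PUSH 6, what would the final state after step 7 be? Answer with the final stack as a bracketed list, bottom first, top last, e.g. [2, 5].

[]

(re-executing from step 4 with the substitution; state before step 4: [2, 1, 23])
4 | ADD | [2, 24]
5 | DROP | [2]
6 | SWAP | [2]
7 | DROP | []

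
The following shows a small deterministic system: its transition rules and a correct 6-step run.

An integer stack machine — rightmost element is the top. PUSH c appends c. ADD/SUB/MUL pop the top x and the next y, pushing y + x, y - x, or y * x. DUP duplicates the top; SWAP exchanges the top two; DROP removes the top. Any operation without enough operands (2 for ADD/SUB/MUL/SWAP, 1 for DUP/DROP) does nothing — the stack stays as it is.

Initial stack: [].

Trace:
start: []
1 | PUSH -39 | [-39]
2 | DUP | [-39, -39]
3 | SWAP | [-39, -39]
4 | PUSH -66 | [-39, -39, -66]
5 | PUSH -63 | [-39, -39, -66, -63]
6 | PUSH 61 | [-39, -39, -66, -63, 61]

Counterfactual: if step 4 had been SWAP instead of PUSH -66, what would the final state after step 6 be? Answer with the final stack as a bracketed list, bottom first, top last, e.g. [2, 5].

(re-executing from step 4 with the substitution; state before step 4: [-39, -39])
4 | SWAP | [-39, -39]
5 | PUSH -63 | [-39, -39, -63]
6 | PUSH 61 | [-39, -39, -63, 61]

[-39, -39, -63, 61]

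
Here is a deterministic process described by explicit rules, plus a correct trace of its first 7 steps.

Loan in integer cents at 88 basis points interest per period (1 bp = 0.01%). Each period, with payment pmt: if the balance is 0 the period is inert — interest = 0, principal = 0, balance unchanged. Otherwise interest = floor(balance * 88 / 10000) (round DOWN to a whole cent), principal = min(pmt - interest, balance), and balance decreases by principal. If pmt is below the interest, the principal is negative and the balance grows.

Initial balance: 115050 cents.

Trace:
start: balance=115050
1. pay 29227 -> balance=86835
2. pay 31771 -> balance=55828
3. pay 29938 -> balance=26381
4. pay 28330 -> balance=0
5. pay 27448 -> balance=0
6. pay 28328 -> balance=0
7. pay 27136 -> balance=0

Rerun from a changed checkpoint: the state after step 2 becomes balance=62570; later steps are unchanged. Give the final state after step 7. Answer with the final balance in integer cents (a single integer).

0

state after step 2 := balance=62570
3. pay 29938 -> balance=33182
4. pay 28330 -> balance=5144
5. pay 27448 -> balance=0
6. pay 28328 -> balance=0
7. pay 27136 -> balance=0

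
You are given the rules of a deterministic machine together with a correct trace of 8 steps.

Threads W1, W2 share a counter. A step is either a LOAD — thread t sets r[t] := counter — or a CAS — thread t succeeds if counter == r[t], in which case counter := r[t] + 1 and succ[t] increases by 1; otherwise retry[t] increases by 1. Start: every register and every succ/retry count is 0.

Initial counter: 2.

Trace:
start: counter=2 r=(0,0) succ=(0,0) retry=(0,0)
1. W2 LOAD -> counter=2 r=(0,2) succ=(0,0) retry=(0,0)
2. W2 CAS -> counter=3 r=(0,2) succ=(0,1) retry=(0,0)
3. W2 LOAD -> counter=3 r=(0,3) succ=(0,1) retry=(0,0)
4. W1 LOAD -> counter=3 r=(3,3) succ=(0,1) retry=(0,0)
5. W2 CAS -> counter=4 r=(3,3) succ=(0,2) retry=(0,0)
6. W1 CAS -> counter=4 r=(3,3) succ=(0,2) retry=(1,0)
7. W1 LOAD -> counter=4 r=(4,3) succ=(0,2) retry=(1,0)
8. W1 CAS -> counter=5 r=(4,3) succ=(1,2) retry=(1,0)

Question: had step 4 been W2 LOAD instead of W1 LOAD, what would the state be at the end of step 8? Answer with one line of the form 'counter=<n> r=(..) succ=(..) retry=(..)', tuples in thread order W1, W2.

(re-executing from step 4 with the substitution; state before step 4: counter=3 r=(0,3) succ=(0,1) retry=(0,0))
4. W2 LOAD -> counter=3 r=(0,3) succ=(0,1) retry=(0,0)
5. W2 CAS -> counter=4 r=(0,3) succ=(0,2) retry=(0,0)
6. W1 CAS -> counter=4 r=(0,3) succ=(0,2) retry=(1,0)
7. W1 LOAD -> counter=4 r=(4,3) succ=(0,2) retry=(1,0)
8. W1 CAS -> counter=5 r=(4,3) succ=(1,2) retry=(1,0)

counter=5 r=(4,3) succ=(1,2) retry=(1,0)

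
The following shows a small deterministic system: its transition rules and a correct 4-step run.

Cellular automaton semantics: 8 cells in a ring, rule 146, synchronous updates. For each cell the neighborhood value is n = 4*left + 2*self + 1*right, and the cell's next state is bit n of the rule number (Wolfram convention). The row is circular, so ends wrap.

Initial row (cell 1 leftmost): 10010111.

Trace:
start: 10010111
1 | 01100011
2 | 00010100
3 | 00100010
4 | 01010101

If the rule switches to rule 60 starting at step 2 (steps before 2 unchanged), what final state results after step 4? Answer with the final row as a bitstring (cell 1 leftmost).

(re-executing steps 2..4 under rule 60; state before step 2: 01100011)
2 | 11010010
3 | 10111011
4 | 01100110

01100110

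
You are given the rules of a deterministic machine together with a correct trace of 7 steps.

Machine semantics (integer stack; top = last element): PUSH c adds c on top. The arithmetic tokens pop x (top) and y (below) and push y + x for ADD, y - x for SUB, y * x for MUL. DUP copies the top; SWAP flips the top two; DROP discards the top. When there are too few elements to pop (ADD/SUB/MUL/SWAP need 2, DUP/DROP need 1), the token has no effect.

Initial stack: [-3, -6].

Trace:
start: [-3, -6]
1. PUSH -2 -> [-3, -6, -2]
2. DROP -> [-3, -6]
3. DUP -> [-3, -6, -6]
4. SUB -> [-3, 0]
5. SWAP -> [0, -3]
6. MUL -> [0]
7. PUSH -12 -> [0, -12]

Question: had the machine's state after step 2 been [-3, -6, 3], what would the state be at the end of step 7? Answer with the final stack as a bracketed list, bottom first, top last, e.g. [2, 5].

[-3, 0, -12]

state after step 2 := [-3, -6, 3]
3. DUP -> [-3, -6, 3, 3]
4. SUB -> [-3, -6, 0]
5. SWAP -> [-3, 0, -6]
6. MUL -> [-3, 0]
7. PUSH -12 -> [-3, 0, -12]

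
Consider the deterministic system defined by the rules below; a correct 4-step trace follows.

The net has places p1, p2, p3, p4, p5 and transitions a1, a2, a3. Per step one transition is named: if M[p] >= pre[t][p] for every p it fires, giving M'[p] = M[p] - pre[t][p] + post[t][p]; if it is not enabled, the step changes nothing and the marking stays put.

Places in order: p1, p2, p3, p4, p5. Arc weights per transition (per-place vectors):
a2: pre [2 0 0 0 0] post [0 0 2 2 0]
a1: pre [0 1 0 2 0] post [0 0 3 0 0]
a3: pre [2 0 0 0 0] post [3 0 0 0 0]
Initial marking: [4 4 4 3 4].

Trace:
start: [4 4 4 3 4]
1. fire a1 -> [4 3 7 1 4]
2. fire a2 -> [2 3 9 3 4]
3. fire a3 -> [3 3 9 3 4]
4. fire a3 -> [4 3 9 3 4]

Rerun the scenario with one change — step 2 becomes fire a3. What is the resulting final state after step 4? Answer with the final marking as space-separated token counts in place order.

7 3 7 1 4

(re-executing from step 2 with the substitution; state before step 2: [4 3 7 1 4])
2. fire a3 -> [5 3 7 1 4]
3. fire a3 -> [6 3 7 1 4]
4. fire a3 -> [7 3 7 1 4]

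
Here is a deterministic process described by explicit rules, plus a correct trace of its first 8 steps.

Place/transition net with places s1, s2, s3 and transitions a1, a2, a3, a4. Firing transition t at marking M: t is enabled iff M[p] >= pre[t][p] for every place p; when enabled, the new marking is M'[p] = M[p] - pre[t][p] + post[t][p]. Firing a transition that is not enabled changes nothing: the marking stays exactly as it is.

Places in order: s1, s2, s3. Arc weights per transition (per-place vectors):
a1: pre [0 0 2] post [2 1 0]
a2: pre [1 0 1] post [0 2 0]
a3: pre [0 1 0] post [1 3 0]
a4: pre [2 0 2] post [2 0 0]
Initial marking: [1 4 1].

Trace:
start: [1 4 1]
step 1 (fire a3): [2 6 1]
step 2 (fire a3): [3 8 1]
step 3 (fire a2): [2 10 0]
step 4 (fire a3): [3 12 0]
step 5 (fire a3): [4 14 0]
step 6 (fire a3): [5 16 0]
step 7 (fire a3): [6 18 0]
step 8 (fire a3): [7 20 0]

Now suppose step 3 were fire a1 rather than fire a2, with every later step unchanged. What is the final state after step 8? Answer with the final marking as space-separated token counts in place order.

(re-executing from step 3 with the substitution; state before step 3: [3 8 1])
step 3 (fire a1): [3 8 1]
step 4 (fire a3): [4 10 1]
step 5 (fire a3): [5 12 1]
step 6 (fire a3): [6 14 1]
step 7 (fire a3): [7 16 1]
step 8 (fire a3): [8 18 1]

8 18 1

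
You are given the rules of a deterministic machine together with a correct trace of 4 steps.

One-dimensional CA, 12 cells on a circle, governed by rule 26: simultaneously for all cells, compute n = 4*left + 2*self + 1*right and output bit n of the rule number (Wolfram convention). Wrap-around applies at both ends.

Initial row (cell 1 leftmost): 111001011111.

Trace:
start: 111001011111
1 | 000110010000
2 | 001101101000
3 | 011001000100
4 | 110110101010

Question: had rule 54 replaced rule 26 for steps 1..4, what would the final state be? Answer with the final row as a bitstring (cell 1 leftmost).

100011000100

(re-executing steps 1..4 under rule 54; state before step 1: 111001011111)
1 | 000111100000
2 | 001000010000
3 | 011100111000
4 | 100011000100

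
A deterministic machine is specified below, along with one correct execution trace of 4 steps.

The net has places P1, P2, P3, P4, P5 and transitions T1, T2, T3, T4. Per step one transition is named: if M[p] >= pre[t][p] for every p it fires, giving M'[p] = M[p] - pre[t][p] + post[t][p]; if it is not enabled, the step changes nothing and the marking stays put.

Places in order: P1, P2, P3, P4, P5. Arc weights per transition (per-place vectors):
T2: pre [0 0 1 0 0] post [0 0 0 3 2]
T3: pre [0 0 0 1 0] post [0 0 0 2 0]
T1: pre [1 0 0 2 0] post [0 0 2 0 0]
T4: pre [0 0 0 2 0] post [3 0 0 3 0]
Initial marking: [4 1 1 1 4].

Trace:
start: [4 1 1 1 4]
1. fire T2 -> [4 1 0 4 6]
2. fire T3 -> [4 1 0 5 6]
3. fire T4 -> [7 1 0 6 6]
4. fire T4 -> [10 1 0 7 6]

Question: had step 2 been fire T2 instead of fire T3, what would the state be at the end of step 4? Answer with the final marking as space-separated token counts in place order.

(re-executing from step 2 with the substitution; state before step 2: [4 1 0 4 6])
2. fire T2 -> [4 1 0 4 6]
3. fire T4 -> [7 1 0 5 6]
4. fire T4 -> [10 1 0 6 6]

10 1 0 6 6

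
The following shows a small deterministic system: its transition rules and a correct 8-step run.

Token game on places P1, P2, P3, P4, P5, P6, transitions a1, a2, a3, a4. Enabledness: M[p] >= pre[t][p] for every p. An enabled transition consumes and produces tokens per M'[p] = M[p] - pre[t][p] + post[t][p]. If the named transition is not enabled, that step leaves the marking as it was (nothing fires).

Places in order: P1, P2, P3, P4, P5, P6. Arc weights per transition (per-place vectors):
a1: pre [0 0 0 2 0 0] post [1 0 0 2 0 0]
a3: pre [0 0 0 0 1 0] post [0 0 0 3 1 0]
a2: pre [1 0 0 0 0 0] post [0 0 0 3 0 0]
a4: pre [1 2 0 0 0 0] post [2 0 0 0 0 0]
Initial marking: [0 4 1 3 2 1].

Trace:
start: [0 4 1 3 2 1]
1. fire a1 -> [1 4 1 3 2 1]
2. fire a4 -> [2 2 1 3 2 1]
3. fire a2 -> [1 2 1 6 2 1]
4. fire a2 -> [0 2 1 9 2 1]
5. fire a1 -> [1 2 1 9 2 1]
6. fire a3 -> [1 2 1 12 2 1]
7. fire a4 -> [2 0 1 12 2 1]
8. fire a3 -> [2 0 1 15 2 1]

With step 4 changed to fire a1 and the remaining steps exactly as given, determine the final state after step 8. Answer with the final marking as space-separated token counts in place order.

4 0 1 12 2 1

(re-executing from step 4 with the substitution; state before step 4: [1 2 1 6 2 1])
4. fire a1 -> [2 2 1 6 2 1]
5. fire a1 -> [3 2 1 6 2 1]
6. fire a3 -> [3 2 1 9 2 1]
7. fire a4 -> [4 0 1 9 2 1]
8. fire a3 -> [4 0 1 12 2 1]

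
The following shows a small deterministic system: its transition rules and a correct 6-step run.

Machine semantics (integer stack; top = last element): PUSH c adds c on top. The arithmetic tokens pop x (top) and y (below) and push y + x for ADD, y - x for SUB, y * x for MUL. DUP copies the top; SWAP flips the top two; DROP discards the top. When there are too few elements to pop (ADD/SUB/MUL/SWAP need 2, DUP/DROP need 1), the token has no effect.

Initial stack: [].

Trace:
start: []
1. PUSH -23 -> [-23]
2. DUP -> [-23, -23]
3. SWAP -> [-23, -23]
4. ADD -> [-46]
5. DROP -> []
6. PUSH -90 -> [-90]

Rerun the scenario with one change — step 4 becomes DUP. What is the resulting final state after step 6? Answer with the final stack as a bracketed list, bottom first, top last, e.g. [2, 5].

(re-executing from step 4 with the substitution; state before step 4: [-23, -23])
4. DUP -> [-23, -23, -23]
5. DROP -> [-23, -23]
6. PUSH -90 -> [-23, -23, -90]

[-23, -23, -90]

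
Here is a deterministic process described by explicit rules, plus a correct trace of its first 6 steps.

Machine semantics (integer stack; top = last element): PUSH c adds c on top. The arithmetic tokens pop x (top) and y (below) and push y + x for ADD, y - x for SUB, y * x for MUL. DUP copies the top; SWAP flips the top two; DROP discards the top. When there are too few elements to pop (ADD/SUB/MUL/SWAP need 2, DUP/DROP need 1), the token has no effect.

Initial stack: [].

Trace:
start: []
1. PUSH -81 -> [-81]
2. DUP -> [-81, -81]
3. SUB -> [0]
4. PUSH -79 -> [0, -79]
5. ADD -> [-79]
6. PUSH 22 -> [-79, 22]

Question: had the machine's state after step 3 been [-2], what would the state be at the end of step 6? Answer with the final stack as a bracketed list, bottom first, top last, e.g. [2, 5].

[-81, 22]

state after step 3 := [-2]
4. PUSH -79 -> [-2, -79]
5. ADD -> [-81]
6. PUSH 22 -> [-81, 22]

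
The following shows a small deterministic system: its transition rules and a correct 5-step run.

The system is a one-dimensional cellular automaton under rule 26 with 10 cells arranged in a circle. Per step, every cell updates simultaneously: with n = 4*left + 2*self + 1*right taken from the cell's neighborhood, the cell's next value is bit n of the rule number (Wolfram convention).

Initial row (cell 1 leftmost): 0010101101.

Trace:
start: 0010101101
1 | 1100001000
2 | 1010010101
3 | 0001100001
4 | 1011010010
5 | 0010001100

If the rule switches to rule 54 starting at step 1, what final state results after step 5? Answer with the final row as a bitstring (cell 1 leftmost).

(re-executing steps 1..5 under rule 54; state before step 1: 0010101101)
1 | 1111110011
2 | 0000001100
3 | 0000010010
4 | 0000111111
5 | 1001000000

1001000000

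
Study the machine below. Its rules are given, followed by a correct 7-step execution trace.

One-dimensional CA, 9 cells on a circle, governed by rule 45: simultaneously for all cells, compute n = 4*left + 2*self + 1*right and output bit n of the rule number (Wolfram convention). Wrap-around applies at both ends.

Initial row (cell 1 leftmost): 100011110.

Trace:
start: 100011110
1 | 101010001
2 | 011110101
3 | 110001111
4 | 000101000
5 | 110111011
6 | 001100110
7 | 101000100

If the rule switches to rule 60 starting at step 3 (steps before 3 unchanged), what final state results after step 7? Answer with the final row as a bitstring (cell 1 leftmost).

001110111

(re-executing steps 3..7 under rule 60; state before step 3: 011110101)
3 | 110001111
4 | 001001000
5 | 001101100
6 | 001011010
7 | 001110111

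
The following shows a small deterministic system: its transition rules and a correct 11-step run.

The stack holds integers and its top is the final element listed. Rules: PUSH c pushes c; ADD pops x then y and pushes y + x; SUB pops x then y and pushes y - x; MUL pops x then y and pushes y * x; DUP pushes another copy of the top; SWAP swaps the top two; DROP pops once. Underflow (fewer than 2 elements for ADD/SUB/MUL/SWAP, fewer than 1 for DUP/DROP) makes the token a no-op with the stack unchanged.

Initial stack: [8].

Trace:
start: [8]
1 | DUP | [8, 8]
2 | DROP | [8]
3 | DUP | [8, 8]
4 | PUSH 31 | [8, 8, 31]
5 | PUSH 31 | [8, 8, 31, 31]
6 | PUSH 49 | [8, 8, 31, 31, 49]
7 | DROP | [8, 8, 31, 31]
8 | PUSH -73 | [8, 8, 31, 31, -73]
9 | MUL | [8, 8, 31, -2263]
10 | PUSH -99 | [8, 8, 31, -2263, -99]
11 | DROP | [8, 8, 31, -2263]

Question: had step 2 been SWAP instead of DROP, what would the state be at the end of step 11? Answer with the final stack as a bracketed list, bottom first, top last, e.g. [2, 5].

(re-executing from step 2 with the substitution; state before step 2: [8, 8])
2 | SWAP | [8, 8]
3 | DUP | [8, 8, 8]
4 | PUSH 31 | [8, 8, 8, 31]
5 | PUSH 31 | [8, 8, 8, 31, 31]
6 | PUSH 49 | [8, 8, 8, 31, 31, 49]
7 | DROP | [8, 8, 8, 31, 31]
8 | PUSH -73 | [8, 8, 8, 31, 31, -73]
9 | MUL | [8, 8, 8, 31, -2263]
10 | PUSH -99 | [8, 8, 8, 31, -2263, -99]
11 | DROP | [8, 8, 8, 31, -2263]

[8, 8, 8, 31, -2263]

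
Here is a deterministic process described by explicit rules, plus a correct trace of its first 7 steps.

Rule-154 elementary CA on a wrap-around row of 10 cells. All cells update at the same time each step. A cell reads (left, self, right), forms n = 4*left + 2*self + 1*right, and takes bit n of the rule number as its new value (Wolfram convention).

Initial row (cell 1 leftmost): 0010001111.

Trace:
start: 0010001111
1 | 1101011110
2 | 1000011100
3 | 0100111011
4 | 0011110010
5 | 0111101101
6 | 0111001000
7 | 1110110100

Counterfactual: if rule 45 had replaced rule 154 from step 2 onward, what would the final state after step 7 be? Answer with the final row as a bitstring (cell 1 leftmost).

(re-executing steps 2..7 under rule 45; state before step 2: 1101011110)
2 | 1011110001
3 | 0110000101
4 | 1100110111
5 | 0000101100
6 | 1110111001
7 | 0001100001

0001100001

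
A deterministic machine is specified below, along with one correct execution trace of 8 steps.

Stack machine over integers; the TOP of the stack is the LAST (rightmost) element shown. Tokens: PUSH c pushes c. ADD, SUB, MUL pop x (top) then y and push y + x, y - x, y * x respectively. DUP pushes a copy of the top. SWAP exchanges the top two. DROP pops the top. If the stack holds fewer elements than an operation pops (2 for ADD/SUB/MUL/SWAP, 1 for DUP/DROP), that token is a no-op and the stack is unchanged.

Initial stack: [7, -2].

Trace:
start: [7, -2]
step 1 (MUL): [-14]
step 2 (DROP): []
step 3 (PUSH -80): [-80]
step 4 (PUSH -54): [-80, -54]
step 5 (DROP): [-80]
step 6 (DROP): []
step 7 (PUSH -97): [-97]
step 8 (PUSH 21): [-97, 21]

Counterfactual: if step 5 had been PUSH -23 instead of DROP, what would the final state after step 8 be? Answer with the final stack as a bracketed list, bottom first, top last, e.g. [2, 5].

[-80, -54, -97, 21]

(re-executing from step 5 with the substitution; state before step 5: [-80, -54])
step 5 (PUSH -23): [-80, -54, -23]
step 6 (DROP): [-80, -54]
step 7 (PUSH -97): [-80, -54, -97]
step 8 (PUSH 21): [-80, -54, -97, 21]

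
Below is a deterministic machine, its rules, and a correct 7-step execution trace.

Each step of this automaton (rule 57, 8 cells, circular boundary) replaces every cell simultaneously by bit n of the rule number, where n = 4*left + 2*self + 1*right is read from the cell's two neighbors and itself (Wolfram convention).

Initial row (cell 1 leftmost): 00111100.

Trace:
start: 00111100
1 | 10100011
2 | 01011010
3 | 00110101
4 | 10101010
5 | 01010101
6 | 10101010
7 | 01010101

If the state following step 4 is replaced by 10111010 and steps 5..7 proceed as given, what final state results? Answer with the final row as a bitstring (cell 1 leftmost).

10101001

state after step 4 := 10111010
5 | 01100101
6 | 11010010
7 | 10101001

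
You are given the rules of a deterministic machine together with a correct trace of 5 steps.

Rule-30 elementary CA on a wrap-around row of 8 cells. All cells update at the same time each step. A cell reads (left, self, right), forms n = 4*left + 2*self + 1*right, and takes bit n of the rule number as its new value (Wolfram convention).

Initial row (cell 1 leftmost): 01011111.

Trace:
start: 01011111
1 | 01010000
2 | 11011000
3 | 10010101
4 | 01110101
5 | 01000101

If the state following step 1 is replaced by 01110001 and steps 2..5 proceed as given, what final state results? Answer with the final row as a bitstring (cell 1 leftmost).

state after step 1 := 01110001
2 | 01001011
3 | 01111010
4 | 11000011
5 | 00100110

00100110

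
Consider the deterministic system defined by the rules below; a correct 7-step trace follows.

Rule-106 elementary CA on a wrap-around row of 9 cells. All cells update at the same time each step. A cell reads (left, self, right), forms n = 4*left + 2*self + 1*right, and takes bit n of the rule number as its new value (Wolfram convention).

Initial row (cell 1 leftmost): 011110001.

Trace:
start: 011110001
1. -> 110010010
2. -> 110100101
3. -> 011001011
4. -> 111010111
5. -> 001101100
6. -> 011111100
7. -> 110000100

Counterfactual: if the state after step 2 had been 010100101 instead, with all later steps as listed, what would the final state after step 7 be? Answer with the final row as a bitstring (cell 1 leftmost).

state after step 2 := 010100101
3. -> 101001010
4. -> 010010101
5. -> 100101010
6. -> 001010101
7. -> 010101010

010101010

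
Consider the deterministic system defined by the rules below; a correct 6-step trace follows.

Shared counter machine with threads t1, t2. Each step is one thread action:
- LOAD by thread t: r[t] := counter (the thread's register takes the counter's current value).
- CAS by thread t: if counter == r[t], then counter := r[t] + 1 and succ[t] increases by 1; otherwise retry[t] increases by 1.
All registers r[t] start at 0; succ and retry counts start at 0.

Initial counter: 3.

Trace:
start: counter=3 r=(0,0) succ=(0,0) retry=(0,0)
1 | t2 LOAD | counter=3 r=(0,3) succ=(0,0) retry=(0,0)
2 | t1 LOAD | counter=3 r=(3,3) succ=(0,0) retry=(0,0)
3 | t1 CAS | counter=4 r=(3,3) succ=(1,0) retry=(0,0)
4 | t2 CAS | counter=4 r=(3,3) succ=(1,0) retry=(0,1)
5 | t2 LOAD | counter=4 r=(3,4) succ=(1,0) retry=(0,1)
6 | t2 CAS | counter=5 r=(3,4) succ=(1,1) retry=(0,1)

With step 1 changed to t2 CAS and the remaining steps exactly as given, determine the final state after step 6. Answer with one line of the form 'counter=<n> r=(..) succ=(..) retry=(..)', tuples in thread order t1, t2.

(re-executing from step 1 with the substitution; state before step 1: counter=3 r=(0,0) succ=(0,0) retry=(0,0))
1 | t2 CAS | counter=3 r=(0,0) succ=(0,0) retry=(0,1)
2 | t1 LOAD | counter=3 r=(3,0) succ=(0,0) retry=(0,1)
3 | t1 CAS | counter=4 r=(3,0) succ=(1,0) retry=(0,1)
4 | t2 CAS | counter=4 r=(3,0) succ=(1,0) retry=(0,2)
5 | t2 LOAD | counter=4 r=(3,4) succ=(1,0) retry=(0,2)
6 | t2 CAS | counter=5 r=(3,4) succ=(1,1) retry=(0,2)

counter=5 r=(3,4) succ=(1,1) retry=(0,2)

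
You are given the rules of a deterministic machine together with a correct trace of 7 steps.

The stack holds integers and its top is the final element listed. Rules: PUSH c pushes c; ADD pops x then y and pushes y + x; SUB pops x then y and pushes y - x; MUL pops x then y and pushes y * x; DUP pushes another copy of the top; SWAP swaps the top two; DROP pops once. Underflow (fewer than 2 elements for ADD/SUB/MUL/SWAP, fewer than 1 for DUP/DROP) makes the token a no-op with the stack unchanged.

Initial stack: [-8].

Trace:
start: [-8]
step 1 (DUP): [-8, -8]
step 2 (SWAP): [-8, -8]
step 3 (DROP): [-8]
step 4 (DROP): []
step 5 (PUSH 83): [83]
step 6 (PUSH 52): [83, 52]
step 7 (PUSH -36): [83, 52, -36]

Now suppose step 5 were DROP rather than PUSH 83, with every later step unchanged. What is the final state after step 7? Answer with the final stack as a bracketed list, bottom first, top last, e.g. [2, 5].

(re-executing from step 5 with the substitution; state before step 5: [])
step 5 (DROP): []
step 6 (PUSH 52): [52]
step 7 (PUSH -36): [52, -36]

[52, -36]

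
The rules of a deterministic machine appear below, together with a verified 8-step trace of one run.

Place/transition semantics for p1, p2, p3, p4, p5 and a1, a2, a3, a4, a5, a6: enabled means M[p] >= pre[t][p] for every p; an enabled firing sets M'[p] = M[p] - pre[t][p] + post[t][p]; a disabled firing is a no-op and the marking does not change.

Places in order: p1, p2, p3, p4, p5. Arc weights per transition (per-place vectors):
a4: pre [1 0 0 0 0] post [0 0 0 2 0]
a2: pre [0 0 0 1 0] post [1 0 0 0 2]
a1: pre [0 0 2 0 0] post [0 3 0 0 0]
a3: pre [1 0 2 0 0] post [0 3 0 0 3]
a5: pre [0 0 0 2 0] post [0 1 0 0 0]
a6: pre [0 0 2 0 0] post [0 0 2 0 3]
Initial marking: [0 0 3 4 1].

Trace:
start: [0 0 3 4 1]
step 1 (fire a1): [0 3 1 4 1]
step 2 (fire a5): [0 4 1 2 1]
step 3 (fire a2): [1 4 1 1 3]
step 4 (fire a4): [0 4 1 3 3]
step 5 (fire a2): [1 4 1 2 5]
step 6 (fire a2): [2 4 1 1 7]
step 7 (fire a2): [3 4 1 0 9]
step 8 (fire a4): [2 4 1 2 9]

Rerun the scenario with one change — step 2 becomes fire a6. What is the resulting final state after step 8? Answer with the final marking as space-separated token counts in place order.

(re-executing from step 2 with the substitution; state before step 2: [0 3 1 4 1])
step 2 (fire a6): [0 3 1 4 1]
step 3 (fire a2): [1 3 1 3 3]
step 4 (fire a4): [0 3 1 5 3]
step 5 (fire a2): [1 3 1 4 5]
step 6 (fire a2): [2 3 1 3 7]
step 7 (fire a2): [3 3 1 2 9]
step 8 (fire a4): [2 3 1 4 9]

2 3 1 4 9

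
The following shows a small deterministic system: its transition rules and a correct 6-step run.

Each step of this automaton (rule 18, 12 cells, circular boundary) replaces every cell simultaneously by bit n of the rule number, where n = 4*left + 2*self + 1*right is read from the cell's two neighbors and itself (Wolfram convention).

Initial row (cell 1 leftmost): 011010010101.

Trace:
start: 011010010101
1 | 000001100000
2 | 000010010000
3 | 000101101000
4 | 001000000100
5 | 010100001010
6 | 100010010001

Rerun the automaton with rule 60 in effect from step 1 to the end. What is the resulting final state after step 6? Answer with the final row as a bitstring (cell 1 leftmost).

001100000011

(re-executing steps 1..6 under rule 60; state before step 1: 011010010101)
1 | 110111011111
2 | 001100110000
3 | 001010101000
4 | 001111111100
5 | 001000000010
6 | 001100000011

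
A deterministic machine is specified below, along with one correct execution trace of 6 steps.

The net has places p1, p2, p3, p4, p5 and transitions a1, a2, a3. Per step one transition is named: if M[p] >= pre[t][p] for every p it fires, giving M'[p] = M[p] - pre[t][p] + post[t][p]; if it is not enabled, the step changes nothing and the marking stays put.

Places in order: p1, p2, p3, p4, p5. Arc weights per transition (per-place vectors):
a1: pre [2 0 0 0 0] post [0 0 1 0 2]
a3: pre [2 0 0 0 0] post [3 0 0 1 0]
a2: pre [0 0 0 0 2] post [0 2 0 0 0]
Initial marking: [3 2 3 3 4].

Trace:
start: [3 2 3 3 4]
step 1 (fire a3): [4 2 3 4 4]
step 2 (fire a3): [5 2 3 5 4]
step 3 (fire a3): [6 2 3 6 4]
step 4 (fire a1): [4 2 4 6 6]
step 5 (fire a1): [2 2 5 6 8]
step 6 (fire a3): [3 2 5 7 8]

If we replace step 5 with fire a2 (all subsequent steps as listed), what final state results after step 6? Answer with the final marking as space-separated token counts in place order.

5 4 4 7 4

(re-executing from step 5 with the substitution; state before step 5: [4 2 4 6 6])
step 5 (fire a2): [4 4 4 6 4]
step 6 (fire a3): [5 4 4 7 4]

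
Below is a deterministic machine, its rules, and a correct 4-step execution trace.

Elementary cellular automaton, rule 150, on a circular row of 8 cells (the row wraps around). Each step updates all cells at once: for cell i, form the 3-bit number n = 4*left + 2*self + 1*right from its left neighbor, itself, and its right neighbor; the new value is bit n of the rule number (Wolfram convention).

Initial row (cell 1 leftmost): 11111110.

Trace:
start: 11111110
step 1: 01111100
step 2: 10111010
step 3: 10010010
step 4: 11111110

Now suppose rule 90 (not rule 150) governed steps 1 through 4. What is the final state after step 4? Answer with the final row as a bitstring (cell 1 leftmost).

00000000

(re-executing steps 1..4 under rule 90; state before step 1: 11111110)
step 1: 10000010
step 2: 01000100
step 3: 10101010
step 4: 00000000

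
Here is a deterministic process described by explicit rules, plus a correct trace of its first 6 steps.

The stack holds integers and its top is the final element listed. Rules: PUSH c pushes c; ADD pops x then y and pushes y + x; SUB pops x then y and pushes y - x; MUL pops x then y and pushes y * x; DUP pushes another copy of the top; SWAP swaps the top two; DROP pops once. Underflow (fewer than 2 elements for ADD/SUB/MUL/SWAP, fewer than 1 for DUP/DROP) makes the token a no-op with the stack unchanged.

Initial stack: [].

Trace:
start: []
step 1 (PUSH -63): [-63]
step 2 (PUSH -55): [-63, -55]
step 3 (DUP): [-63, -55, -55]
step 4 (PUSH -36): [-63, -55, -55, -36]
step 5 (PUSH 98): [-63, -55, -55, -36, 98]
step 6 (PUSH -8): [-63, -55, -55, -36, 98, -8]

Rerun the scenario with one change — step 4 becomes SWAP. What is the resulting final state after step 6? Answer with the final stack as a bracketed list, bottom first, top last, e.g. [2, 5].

[-63, -55, -55, 98, -8]

(re-executing from step 4 with the substitution; state before step 4: [-63, -55, -55])
step 4 (SWAP): [-63, -55, -55]
step 5 (PUSH 98): [-63, -55, -55, 98]
step 6 (PUSH -8): [-63, -55, -55, 98, -8]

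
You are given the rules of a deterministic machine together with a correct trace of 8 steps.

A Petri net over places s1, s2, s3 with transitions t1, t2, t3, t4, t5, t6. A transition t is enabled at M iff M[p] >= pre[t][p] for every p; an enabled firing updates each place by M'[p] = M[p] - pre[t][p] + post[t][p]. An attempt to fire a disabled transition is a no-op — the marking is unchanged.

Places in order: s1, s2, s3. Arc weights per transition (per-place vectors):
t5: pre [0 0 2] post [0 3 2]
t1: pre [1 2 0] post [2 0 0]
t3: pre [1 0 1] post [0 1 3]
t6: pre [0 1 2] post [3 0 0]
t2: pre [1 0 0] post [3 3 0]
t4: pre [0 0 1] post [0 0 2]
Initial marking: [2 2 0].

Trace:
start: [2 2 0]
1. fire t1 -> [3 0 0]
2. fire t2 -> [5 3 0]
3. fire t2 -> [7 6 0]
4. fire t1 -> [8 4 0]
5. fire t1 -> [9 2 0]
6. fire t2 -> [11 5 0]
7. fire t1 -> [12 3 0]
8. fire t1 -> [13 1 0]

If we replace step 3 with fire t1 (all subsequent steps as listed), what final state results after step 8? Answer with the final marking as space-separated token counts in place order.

10 0 0

(re-executing from step 3 with the substitution; state before step 3: [5 3 0])
3. fire t1 -> [6 1 0]
4. fire t1 -> [6 1 0]
5. fire t1 -> [6 1 0]
6. fire t2 -> [8 4 0]
7. fire t1 -> [9 2 0]
8. fire t1 -> [10 0 0]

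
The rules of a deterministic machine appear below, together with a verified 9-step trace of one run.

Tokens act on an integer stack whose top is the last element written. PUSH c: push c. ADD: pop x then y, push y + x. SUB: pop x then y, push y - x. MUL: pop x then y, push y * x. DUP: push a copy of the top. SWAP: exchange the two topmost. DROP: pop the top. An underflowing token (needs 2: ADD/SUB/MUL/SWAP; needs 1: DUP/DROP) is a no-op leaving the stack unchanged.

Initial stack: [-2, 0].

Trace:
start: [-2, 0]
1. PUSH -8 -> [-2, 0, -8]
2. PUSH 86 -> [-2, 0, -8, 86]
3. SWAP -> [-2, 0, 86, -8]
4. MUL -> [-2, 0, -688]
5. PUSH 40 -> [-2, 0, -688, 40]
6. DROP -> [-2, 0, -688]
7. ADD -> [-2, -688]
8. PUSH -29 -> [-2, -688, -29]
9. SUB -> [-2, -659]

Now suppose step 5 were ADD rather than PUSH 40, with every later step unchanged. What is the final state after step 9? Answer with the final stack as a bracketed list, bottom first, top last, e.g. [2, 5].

[27]

(re-executing from step 5 with the substitution; state before step 5: [-2, 0, -688])
5. ADD -> [-2, -688]
6. DROP -> [-2]
7. ADD -> [-2]
8. PUSH -29 -> [-2, -29]
9. SUB -> [27]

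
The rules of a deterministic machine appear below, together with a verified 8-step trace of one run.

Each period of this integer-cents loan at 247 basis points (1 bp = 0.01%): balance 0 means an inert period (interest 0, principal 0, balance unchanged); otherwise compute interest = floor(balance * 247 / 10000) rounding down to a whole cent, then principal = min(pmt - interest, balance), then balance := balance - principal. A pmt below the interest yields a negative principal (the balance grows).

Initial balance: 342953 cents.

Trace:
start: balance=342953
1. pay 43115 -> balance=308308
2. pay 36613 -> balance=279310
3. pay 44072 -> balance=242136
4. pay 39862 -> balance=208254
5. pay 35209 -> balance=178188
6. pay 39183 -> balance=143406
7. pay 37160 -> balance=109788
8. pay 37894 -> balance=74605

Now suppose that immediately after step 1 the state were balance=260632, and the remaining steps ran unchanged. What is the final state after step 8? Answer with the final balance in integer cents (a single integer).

state after step 1 := balance=260632
2. pay 36613 -> balance=230456
3. pay 44072 -> balance=192076
4. pay 39862 -> balance=156958
5. pay 35209 -> balance=125625
6. pay 39183 -> balance=89544
7. pay 37160 -> balance=54595
8. pay 37894 -> balance=18049

18049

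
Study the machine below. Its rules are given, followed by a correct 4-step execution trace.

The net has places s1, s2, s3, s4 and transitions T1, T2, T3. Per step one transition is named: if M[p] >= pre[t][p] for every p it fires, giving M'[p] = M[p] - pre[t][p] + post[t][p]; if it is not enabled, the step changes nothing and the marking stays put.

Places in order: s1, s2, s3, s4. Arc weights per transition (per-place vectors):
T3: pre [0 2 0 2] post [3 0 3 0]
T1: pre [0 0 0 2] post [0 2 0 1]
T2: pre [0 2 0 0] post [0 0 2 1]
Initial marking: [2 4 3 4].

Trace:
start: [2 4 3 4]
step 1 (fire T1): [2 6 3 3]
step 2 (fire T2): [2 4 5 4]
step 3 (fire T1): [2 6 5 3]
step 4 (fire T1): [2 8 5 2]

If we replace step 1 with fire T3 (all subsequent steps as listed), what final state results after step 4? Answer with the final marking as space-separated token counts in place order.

5 4 8 1

(re-executing from step 1 with the substitution; state before step 1: [2 4 3 4])
step 1 (fire T3): [5 2 6 2]
step 2 (fire T2): [5 0 8 3]
step 3 (fire T1): [5 2 8 2]
step 4 (fire T1): [5 4 8 1]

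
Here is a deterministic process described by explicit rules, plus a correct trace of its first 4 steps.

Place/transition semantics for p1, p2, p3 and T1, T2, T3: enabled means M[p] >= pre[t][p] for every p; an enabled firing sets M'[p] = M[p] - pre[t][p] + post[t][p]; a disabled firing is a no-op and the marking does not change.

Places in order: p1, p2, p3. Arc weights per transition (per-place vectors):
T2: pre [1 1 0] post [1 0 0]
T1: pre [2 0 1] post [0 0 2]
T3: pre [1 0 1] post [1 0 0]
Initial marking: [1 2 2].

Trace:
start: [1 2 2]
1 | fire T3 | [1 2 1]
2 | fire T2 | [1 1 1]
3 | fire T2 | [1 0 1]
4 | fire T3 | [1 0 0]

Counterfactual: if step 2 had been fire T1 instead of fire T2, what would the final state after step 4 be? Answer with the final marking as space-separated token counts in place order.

1 1 0

(re-executing from step 2 with the substitution; state before step 2: [1 2 1])
2 | fire T1 | [1 2 1]
3 | fire T2 | [1 1 1]
4 | fire T3 | [1 1 0]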